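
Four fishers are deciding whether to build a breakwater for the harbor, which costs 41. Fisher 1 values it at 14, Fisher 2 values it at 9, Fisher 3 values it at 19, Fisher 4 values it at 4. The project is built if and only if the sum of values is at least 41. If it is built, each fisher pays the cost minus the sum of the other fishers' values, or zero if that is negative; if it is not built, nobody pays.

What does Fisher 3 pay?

Total value 46 ≥ cost 41, so the project is built.
The other fishers' values sum to 27.
Cost minus that sum is 41 - 27 = 14.

14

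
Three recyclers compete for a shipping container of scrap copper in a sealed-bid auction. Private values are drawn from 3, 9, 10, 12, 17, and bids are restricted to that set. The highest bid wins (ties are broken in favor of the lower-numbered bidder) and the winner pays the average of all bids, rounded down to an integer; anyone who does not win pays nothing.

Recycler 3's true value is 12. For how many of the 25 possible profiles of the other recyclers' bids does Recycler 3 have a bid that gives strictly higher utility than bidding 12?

6

Others bid (3, 3): truth gives 6; bid 9 gives 7 > 6. Violating.
Others bid (3, 9): truth gives 4; bid 10 gives 5 > 4. Violating.
Others bid (3, 12): truth gives 0; bid 17 gives 2 > 0. Violating.
Others bid (9, 3): truth gives 4; bid 10 gives 5 > 4. Violating.
Others bid (3, 10): truth gives 4; no alternative beats it.
Others bid (3, 17): truth gives 0; no alternative beats it.
(Checking all 25 profiles: 6 have a profitable deviation, 19 do not.)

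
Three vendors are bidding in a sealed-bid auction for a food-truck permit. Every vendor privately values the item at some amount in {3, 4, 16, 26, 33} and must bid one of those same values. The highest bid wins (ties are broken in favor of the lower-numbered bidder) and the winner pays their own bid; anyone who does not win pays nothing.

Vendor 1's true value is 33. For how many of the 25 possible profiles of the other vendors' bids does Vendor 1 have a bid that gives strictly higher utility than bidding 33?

Others bid (3, 3): truth gives 0; bid 3 gives 30 > 0. Violating.
Others bid (3, 4): truth gives 0; bid 4 gives 29 > 0. Violating.
Others bid (3, 16): truth gives 0; bid 16 gives 17 > 0. Violating.
Others bid (3, 26): truth gives 0; bid 26 gives 7 > 0. Violating.
Others bid (3, 33): truth gives 0; no alternative beats it.
Others bid (4, 33): truth gives 0; no alternative beats it.
(Checking all 25 profiles: 16 have a profitable deviation, 9 do not.)

16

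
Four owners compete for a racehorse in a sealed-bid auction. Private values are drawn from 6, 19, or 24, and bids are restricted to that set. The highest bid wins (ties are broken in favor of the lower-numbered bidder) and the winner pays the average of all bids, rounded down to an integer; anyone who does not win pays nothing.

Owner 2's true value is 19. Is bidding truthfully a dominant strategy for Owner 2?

Consider the case where Owner 1 bids 6, Owner 3 bids 6 and Owner 4 bids 24.
Truthful bid 19: loses, pays 0, utility 0.
Bid 24 instead: wins, pays 15, utility 19 - 15 = 4.
Since 4 > 0, bidding 24 is strictly better here, so truthful bidding is not dominant.

No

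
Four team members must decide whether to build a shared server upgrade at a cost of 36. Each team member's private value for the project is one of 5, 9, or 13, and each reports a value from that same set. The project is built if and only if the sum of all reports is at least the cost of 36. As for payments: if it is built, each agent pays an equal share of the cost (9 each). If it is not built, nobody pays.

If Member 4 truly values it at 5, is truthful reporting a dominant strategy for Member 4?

Yes

Check each profile of the others' reports and compare truth against every alternative report.
Others report (5, 9, 13): truth gives 0, best alternative gives -4.
Others report (5, 13, 9): truth gives 0, best alternative gives -4.
Others report (9, 5, 13): truth gives 0, best alternative gives -4.
Others report (9, 9, 9): truth gives 0, best alternative gives -4.
Others report (9, 13, 5): truth gives 0, best alternative gives -4.
Others report (13, 5, 9): truth gives 0, best alternative gives -4.
(Remaining 21 profiles checked similarly; truth is weakly best in each.)
In every case the truthful report is at least as good as any alternative, so it is a dominant strategy.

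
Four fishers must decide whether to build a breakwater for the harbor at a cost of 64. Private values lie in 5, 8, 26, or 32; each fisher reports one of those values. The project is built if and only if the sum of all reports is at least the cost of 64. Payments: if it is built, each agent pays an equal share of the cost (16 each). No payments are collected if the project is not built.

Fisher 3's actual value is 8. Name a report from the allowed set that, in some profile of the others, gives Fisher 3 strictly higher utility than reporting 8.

5

Suppose Fisher 1 reports 5, Fisher 2 reports 26 and Fisher 4 reports 26.
Report 8: project built, pays 16, utility 8 - 16 = -8.
Report 5: project not built, utility 0.
So reporting 5 beats truth here (0 > -8).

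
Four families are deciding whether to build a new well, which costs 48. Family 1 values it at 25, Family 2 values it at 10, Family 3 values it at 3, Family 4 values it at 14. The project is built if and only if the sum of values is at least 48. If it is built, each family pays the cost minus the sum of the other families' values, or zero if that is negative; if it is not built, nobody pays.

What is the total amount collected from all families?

37

Total value 52 ≥ cost 48, so it is built.
Family 1: others sum to 27; max(0, 48 - 27) = 21.
Family 2: others sum to 42; max(0, 48 - 42) = 6.
Family 3: others sum to 49; max(0, 48 - 49) = 0.
Family 4: others sum to 38; max(0, 48 - 38) = 10.
Total collected = 21 + 6 + 0 + 10 = 37.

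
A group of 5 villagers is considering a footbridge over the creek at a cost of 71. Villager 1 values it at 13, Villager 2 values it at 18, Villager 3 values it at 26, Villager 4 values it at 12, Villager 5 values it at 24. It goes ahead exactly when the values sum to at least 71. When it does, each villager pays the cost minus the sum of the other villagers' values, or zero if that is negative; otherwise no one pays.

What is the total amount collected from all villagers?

6

Total value 93 ≥ cost 71, so it is built.
Villager 1: others sum to 80; max(0, 71 - 80) = 0.
Villager 2: others sum to 75; max(0, 71 - 75) = 0.
Villager 3: others sum to 67; max(0, 71 - 67) = 4.
Villager 4: others sum to 81; max(0, 71 - 81) = 0.
Villager 5: others sum to 69; max(0, 71 - 69) = 2.
Total collected = 0 + 0 + 4 + 0 + 2 = 6.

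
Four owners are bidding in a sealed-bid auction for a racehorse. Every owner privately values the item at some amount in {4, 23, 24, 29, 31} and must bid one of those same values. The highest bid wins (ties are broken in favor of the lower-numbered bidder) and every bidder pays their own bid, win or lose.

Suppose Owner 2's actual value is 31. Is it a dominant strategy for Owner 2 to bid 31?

Consider the case where Owner 1 bids 4, Owner 3 bids 4 and Owner 4 bids 4.
Truthful bid 31: wins, pays 31, utility 31 - 31 = 0.
Bid 23 instead: wins, pays 23, utility 31 - 23 = 8.
Since 8 > 0, bidding 23 is strictly better here, so truthful bidding is not dominant.

No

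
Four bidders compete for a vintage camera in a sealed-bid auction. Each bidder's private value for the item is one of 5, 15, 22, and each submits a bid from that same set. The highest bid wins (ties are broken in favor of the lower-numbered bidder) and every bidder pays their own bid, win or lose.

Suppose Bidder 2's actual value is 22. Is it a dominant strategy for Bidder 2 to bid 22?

No

Consider the case where Bidder 1 bids 5, Bidder 3 bids 5 and Bidder 4 bids 5.
Truthful bid 22: wins, pays 22, utility 22 - 22 = 0.
Bid 15 instead: wins, pays 15, utility 22 - 15 = 7.
Since 7 > 0, bidding 15 is strictly better here, so truthful bidding is not dominant.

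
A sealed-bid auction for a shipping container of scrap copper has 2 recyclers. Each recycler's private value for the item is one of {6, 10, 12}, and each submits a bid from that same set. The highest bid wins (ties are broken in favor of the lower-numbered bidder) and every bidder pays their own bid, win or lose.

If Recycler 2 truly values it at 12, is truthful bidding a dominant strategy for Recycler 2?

No

Consider the case where Recycler 1 bids 6.
Truthful bid 12: wins, pays 12, utility 12 - 12 = 0.
Bid 10 instead: wins, pays 10, utility 12 - 10 = 2.
Since 2 > 0, bidding 10 is strictly better here, so truthful bidding is not dominant.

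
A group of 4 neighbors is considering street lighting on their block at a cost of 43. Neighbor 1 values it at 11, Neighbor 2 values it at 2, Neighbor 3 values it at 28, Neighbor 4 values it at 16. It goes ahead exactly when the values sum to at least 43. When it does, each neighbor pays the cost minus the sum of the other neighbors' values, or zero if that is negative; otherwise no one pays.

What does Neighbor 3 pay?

Total value 57 ≥ cost 43, so the project is built.
The other neighbors' values sum to 29.
Cost minus that sum is 43 - 29 = 14.

14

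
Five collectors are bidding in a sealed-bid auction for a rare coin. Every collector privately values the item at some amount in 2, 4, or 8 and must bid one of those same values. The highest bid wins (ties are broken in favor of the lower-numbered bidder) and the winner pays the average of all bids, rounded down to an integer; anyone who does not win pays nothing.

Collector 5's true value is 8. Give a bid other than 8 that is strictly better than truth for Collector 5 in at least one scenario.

Suppose Collector 1 bids 2, Collector 2 bids 2, Collector 3 bids 2 and Collector 4 bids 2.
Bid 8: wins, pays 3, utility 8 - 3 = 5.
Bid 4: wins, pays 2, utility 8 - 2 = 6.
So bidding 4 beats truth here (6 > 5).

4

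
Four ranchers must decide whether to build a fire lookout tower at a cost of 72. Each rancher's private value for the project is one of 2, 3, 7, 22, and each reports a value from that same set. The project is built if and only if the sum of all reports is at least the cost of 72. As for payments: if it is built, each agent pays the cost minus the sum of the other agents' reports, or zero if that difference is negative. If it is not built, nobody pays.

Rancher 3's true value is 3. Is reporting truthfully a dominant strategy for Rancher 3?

Check each profile of the others' reports and compare truth against every alternative report.
Others report (2, 2, 2): truth gives 0, best alternative gives 0.
Others report (2, 2, 3): truth gives 0, best alternative gives 0.
Others report (2, 2, 7): truth gives 0, best alternative gives 0.
Others report (2, 2, 22): truth gives 0, best alternative gives 0.
Others report (2, 3, 2): truth gives 0, best alternative gives 0.
Others report (2, 3, 3): truth gives 0, best alternative gives 0.
(Remaining 58 profiles checked similarly; truth is weakly best in each.)
In every case the truthful report is at least as good as any alternative, so it is a dominant strategy.

Yes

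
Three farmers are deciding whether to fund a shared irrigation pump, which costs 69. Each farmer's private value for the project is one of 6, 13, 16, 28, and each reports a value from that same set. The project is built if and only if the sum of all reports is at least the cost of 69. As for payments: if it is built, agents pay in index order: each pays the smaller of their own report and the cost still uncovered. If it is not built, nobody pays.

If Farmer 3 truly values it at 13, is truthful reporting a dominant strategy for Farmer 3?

Check each profile of the others' reports and compare truth against every alternative report.
Others report (6, 6): truth gives 0, best alternative gives 0.
Others report (6, 13): truth gives 0, best alternative gives 0.
Others report (6, 16): truth gives 0, best alternative gives 0.
Others report (6, 28): truth gives 0, best alternative gives 0.
Others report (13, 6): truth gives 0, best alternative gives 0.
Others report (13, 13): truth gives 0, best alternative gives 0.
(Remaining 10 profiles checked similarly; truth is weakly best in each.)
In every case the truthful report is at least as good as any alternative, so it is a dominant strategy.

Yes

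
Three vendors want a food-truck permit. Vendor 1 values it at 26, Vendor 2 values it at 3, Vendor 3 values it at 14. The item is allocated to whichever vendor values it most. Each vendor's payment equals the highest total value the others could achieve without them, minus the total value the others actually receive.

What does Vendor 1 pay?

14

Vendor 1 has the highest value and receives the item.
Without Vendor 1, the item would go to the next-highest value, 14, so the others could achieve 14.
With Vendor 1 present and winning, the others receive nothing, so their total is 0.
Payment = 14 - 0 = 14.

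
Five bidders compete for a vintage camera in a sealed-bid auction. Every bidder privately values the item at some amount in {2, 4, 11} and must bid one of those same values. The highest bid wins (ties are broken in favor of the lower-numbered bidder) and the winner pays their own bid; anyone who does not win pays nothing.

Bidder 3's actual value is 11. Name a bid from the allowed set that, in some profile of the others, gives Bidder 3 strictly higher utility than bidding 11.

Suppose Bidder 1 bids 2, Bidder 2 bids 2, Bidder 4 bids 2 and Bidder 5 bids 2.
Bid 11: wins, pays 11, utility 11 - 11 = 0.
Bid 4: wins, pays 4, utility 11 - 4 = 7.
So bidding 4 beats truth here (7 > 0).

4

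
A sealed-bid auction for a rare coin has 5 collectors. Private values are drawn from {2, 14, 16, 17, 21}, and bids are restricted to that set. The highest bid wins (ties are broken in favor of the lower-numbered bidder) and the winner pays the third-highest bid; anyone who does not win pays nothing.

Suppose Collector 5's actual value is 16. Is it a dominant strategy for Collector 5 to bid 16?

No

Consider the case where Collector 1 bids 2, Collector 2 bids 2, Collector 3 bids 2 and Collector 4 bids 16.
Truthful bid 16: loses, pays 0, utility 0.
Bid 17 instead: wins, pays 2, utility 16 - 2 = 14.
Since 14 > 0, bidding 17 is strictly better here, so truthful bidding is not dominant.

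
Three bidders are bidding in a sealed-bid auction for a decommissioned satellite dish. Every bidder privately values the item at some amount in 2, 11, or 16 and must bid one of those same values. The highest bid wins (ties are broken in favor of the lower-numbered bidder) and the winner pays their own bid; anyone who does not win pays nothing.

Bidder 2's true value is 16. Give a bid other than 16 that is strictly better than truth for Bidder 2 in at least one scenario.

11

Suppose Bidder 1 bids 2 and Bidder 3 bids 2.
Bid 16: wins, pays 16, utility 16 - 16 = 0.
Bid 11: wins, pays 11, utility 16 - 11 = 5.
So bidding 11 beats truth here (5 > 0).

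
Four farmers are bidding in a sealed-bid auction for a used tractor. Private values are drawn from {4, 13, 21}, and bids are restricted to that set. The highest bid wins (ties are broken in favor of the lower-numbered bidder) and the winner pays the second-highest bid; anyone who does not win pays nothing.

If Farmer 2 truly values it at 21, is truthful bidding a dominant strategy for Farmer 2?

Yes

Check each profile of the others' bids and compare truth against every alternative bid.
Others bid (13, 4, 4): truth gives 8, best alternative gives 0.
Others bid (13, 4, 13): truth gives 8, best alternative gives 0.
Others bid (13, 13, 4): truth gives 8, best alternative gives 0.
Others bid (13, 13, 13): truth gives 8, best alternative gives 0.
Others bid (4, 4, 4): truth gives 17, best alternative gives 17.
Others bid (4, 4, 13): truth gives 8, best alternative gives 8.
(Remaining 21 profiles checked similarly; truth is weakly best in each.)
In every case the truthful bid is at least as good as any alternative, so it is a dominant strategy.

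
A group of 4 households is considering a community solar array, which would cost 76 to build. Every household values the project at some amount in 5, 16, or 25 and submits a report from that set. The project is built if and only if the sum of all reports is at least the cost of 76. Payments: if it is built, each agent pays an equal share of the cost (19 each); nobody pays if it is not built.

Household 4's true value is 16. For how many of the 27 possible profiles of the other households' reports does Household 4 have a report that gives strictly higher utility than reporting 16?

Others report (16, 25, 25): truth gives -3; report 5 gives 0 > -3. Violating.
Others report (25, 16, 25): truth gives -3; report 5 gives 0 > -3. Violating.
Others report (25, 25, 16): truth gives -3; report 5 gives 0 > -3. Violating.
Others report (5, 5, 5): truth gives 0; no alternative beats it.
Others report (5, 5, 16): truth gives 0; no alternative beats it.
(Checking all 27 profiles: 3 have a profitable deviation, 24 do not.)

3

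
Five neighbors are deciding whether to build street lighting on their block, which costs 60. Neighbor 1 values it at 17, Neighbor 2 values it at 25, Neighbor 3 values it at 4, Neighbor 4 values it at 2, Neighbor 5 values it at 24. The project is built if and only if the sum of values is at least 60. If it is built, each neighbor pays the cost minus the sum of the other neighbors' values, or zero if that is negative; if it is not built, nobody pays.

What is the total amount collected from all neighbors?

30

Total value 72 ≥ cost 60, so it is built.
Neighbor 1: others sum to 55; max(0, 60 - 55) = 5.
Neighbor 2: others sum to 47; max(0, 60 - 47) = 13.
Neighbor 3: others sum to 68; max(0, 60 - 68) = 0.
Neighbor 4: others sum to 70; max(0, 60 - 70) = 0.
Neighbor 5: others sum to 48; max(0, 60 - 48) = 12.
Total collected = 5 + 13 + 0 + 0 + 12 = 30.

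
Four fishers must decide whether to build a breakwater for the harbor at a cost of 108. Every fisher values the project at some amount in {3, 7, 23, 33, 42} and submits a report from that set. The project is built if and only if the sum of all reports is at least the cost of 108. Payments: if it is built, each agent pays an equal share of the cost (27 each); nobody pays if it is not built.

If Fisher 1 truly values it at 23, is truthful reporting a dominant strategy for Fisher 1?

Consider the case where Fisher 2 reports 3, Fisher 3 reports 42 and Fisher 4 reports 42.
Truthful report 23: project built, pays 27, utility 23 - 27 = -4.
Report 3 instead: project not built, utility 0.
Since 0 > -4, reporting 3 is strictly better here, so truthful reporting is not dominant.

No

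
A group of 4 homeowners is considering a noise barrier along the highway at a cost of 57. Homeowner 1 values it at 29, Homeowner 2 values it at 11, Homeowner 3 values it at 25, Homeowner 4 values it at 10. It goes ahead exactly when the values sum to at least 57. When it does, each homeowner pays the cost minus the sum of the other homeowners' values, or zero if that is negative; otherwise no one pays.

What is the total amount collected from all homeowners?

18

Total value 75 ≥ cost 57, so it is built.
Homeowner 1: others sum to 46; max(0, 57 - 46) = 11.
Homeowner 2: others sum to 64; max(0, 57 - 64) = 0.
Homeowner 3: others sum to 50; max(0, 57 - 50) = 7.
Homeowner 4: others sum to 65; max(0, 57 - 65) = 0.
Total collected = 11 + 0 + 7 + 0 = 18.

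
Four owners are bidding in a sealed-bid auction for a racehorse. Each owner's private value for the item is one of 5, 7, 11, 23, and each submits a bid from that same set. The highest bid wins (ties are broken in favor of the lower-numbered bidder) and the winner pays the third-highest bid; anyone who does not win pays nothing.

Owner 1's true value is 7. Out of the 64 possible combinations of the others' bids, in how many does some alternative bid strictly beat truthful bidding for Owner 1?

Others bid (5, 5, 11): truth gives 0; bid 11 gives 2 > 0. Violating.
Others bid (5, 5, 23): truth gives 0; bid 23 gives 2 > 0. Violating.
Others bid (5, 11, 5): truth gives 0; bid 11 gives 2 > 0. Violating.
Others bid (5, 23, 5): truth gives 0; bid 23 gives 2 > 0. Violating.
Others bid (5, 5, 5): truth gives 2; no alternative beats it.
Others bid (5, 5, 7): truth gives 2; no alternative beats it.
(Checking all 64 profiles: 6 have a profitable deviation, 58 do not.)

6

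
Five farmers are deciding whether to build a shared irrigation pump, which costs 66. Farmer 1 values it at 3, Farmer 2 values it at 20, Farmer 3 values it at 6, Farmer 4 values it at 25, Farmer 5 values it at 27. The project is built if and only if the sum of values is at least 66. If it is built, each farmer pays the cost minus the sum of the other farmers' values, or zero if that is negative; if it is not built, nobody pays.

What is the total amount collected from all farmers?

27

Total value 81 ≥ cost 66, so it is built.
Farmer 1: others sum to 78; max(0, 66 - 78) = 0.
Farmer 2: others sum to 61; max(0, 66 - 61) = 5.
Farmer 3: others sum to 75; max(0, 66 - 75) = 0.
Farmer 4: others sum to 56; max(0, 66 - 56) = 10.
Farmer 5: others sum to 54; max(0, 66 - 54) = 12.
Total collected = 0 + 5 + 0 + 10 + 12 = 27.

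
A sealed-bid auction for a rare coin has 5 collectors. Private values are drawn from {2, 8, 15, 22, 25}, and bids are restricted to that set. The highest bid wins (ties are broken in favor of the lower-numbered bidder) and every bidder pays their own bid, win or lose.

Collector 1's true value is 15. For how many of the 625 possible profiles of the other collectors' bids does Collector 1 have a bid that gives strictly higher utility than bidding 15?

560

Others bid (2, 2, 2, 2): truth gives 0; bid 2 gives 13 > 0. Violating.
Others bid (2, 2, 2, 8): truth gives 0; bid 8 gives 7 > 0. Violating.
Others bid (2, 2, 2, 22): truth gives -15; bid 2 gives -2 > -15. Violating.
Others bid (2, 2, 2, 25): truth gives -15; bid 2 gives -2 > -15. Violating.
Others bid (2, 2, 2, 15): truth gives 0; no alternative beats it.
Others bid (2, 2, 8, 15): truth gives 0; no alternative beats it.
(Checking all 625 profiles: 560 have a profitable deviation, 65 do not.)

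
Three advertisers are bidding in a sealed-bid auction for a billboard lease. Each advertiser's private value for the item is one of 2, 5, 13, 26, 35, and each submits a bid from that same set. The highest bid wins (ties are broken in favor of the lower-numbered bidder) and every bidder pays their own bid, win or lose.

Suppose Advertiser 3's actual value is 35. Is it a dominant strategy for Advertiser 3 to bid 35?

Consider the case where Advertiser 1 bids 2 and Advertiser 2 bids 2.
Truthful bid 35: wins, pays 35, utility 35 - 35 = 0.
Bid 5 instead: wins, pays 5, utility 35 - 5 = 30.
Since 30 > 0, bidding 5 is strictly better here, so truthful bidding is not dominant.

No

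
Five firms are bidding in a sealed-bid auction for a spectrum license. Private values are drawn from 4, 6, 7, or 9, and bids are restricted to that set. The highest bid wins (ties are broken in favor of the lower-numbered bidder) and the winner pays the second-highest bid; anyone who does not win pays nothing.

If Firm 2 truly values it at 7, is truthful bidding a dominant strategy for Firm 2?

Check each profile of the others' bids and compare truth against every alternative bid.
Others bid (4, 4, 4, 4): truth gives 3, best alternative gives 3.
Others bid (4, 4, 4, 6): truth gives 1, best alternative gives 1.
Others bid (4, 4, 6, 4): truth gives 1, best alternative gives 1.
Others bid (4, 4, 6, 6): truth gives 1, best alternative gives 1.
Others bid (4, 6, 4, 4): truth gives 1, best alternative gives 1.
Others bid (4, 6, 4, 6): truth gives 1, best alternative gives 1.
(Remaining 250 profiles checked similarly; truth is weakly best in each.)
In every case the truthful bid is at least as good as any alternative, so it is a dominant strategy.

Yes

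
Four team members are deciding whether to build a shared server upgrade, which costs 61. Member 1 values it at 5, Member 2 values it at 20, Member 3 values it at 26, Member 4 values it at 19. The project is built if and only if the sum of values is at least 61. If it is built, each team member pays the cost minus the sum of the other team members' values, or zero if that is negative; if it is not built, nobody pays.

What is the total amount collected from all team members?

38

Total value 70 ≥ cost 61, so it is built.
Member 1: others sum to 65; max(0, 61 - 65) = 0.
Member 2: others sum to 50; max(0, 61 - 50) = 11.
Member 3: others sum to 44; max(0, 61 - 44) = 17.
Member 4: others sum to 51; max(0, 61 - 51) = 10.
Total collected = 0 + 11 + 17 + 10 = 38.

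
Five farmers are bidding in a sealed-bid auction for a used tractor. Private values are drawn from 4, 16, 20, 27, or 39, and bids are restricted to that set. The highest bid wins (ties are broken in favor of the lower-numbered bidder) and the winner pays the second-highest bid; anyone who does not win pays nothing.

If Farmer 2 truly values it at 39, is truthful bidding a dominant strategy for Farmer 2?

Yes

Check each profile of the others' bids and compare truth against every alternative bid.
Others bid (27, 4, 4, 4): truth gives 12, best alternative gives 0.
Others bid (27, 4, 4, 16): truth gives 12, best alternative gives 0.
Others bid (27, 4, 4, 20): truth gives 12, best alternative gives 0.
Others bid (27, 4, 4, 27): truth gives 12, best alternative gives 0.
Others bid (27, 4, 16, 4): truth gives 12, best alternative gives 0.
Others bid (27, 4, 16, 16): truth gives 12, best alternative gives 0.
(Remaining 619 profiles checked similarly; truth is weakly best in each.)
In every case the truthful bid is at least as good as any alternative, so it is a dominant strategy.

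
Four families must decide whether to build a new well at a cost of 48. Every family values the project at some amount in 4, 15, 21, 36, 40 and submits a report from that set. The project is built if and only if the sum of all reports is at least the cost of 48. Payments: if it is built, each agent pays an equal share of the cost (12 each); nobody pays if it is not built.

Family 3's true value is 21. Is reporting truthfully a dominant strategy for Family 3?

No

Consider the case where Family 1 reports 4, Family 2 reports 4 and Family 4 reports 4.
Truthful report 21: project not built, utility 0.
Report 36 instead: project built, pays 12, utility 21 - 12 = 9.
Since 9 > 0, reporting 36 is strictly better here, so truthful reporting is not dominant.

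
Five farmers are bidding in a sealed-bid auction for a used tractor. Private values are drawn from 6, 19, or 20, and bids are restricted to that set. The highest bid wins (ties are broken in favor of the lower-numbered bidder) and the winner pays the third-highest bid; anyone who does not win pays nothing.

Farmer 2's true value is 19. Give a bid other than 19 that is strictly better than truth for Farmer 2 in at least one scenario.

20

Suppose Farmer 1 bids 6, Farmer 3 bids 6, Farmer 4 bids 6 and Farmer 5 bids 20.
Bid 19: loses, pays 0, utility 0.
Bid 20: wins, pays 6, utility 19 - 6 = 13.
So bidding 20 beats truth here (13 > 0).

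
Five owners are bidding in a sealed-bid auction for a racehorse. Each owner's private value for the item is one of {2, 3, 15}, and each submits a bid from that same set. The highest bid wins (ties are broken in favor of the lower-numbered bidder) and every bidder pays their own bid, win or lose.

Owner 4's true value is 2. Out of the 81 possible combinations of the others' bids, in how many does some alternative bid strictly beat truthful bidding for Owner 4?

2

Others bid (2, 2, 2, 2): truth gives -2; bid 3 gives -1 > -2. Violating.
Others bid (2, 2, 2, 3): truth gives -2; bid 3 gives -1 > -2. Violating.
Others bid (2, 2, 2, 15): truth gives -2; no alternative beats it.
Others bid (2, 2, 3, 2): truth gives -2; no alternative beats it.
(Checking all 81 profiles: 2 have a profitable deviation, 79 do not.)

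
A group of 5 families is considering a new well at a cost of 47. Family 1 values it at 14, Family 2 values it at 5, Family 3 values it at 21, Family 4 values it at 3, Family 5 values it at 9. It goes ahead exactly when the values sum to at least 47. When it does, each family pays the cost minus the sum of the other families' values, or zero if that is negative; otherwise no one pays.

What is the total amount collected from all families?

Total value 52 ≥ cost 47, so it is built.
Family 1: others sum to 38; max(0, 47 - 38) = 9.
Family 2: others sum to 47; max(0, 47 - 47) = 0.
Family 3: others sum to 31; max(0, 47 - 31) = 16.
Family 4: others sum to 49; max(0, 47 - 49) = 0.
Family 5: others sum to 43; max(0, 47 - 43) = 4.
Total collected = 9 + 0 + 16 + 0 + 4 = 29.

29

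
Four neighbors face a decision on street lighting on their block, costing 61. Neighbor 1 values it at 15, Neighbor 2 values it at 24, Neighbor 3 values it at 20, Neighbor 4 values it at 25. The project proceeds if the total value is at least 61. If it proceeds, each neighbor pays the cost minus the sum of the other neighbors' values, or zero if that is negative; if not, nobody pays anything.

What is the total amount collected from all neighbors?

Total value 84 ≥ cost 61, so it is built.
Neighbor 1: others sum to 69; max(0, 61 - 69) = 0.
Neighbor 2: others sum to 60; max(0, 61 - 60) = 1.
Neighbor 3: others sum to 64; max(0, 61 - 64) = 0.
Neighbor 4: others sum to 59; max(0, 61 - 59) = 2.
Total collected = 0 + 1 + 0 + 2 = 3.

3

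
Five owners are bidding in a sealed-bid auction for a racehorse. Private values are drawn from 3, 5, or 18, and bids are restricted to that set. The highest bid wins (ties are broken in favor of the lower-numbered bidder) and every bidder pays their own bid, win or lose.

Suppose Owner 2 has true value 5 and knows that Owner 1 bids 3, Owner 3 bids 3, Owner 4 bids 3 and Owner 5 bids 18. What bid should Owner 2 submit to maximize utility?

Bid 3: loses but pays 3, utility -3.
Bid 5: loses but pays 5, utility -5.
Bid 18: wins, pays 18, utility 5 - 18 = -13.
The best choice is 3 with utility -3.

3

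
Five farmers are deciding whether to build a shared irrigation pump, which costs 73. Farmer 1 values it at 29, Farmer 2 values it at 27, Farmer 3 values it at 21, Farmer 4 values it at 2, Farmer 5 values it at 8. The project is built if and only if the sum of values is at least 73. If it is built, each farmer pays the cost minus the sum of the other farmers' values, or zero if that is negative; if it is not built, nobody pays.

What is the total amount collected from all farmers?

Total value 87 ≥ cost 73, so it is built.
Farmer 1: others sum to 58; max(0, 73 - 58) = 15.
Farmer 2: others sum to 60; max(0, 73 - 60) = 13.
Farmer 3: others sum to 66; max(0, 73 - 66) = 7.
Farmer 4: others sum to 85; max(0, 73 - 85) = 0.
Farmer 5: others sum to 79; max(0, 73 - 79) = 0.
Total collected = 15 + 13 + 7 + 0 + 0 = 35.

35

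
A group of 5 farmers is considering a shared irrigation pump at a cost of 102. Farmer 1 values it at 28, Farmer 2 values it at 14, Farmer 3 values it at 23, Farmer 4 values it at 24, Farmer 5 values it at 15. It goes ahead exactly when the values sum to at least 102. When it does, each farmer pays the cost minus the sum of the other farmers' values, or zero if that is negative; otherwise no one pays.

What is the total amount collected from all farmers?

Total value 104 ≥ cost 102, so it is built.
Farmer 1: others sum to 76; max(0, 102 - 76) = 26.
Farmer 2: others sum to 90; max(0, 102 - 90) = 12.
Farmer 3: others sum to 81; max(0, 102 - 81) = 21.
Farmer 4: others sum to 80; max(0, 102 - 80) = 22.
Farmer 5: others sum to 89; max(0, 102 - 89) = 13.
Total collected = 26 + 12 + 21 + 22 + 13 = 94.

94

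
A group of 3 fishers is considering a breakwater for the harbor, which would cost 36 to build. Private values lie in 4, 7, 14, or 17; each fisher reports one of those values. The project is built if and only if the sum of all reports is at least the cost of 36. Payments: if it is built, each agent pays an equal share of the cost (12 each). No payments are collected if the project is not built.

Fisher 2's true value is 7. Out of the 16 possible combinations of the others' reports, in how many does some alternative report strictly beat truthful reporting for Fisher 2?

Others report (14, 17): truth gives -5; report 4 gives 0 > -5. Violating.
Others report (17, 14): truth gives -5; report 4 gives 0 > -5. Violating.
Others report (4, 4): truth gives 0; no alternative beats it.
Others report (4, 7): truth gives 0; no alternative beats it.
(Checking all 16 profiles: 2 have a profitable deviation, 14 do not.)

2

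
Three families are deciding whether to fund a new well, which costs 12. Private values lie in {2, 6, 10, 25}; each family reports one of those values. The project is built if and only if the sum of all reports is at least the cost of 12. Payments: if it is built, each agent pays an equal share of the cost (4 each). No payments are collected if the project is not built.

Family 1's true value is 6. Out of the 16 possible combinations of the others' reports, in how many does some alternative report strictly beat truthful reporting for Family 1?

Others report (2, 2): truth gives 0; report 10 gives 2 > 0. Violating.
Others report (2, 6): truth gives 2; no alternative beats it.
Others report (2, 10): truth gives 2; no alternative beats it.
(Checking all 16 profiles: 1 has a profitable deviation, 15 do not.)

1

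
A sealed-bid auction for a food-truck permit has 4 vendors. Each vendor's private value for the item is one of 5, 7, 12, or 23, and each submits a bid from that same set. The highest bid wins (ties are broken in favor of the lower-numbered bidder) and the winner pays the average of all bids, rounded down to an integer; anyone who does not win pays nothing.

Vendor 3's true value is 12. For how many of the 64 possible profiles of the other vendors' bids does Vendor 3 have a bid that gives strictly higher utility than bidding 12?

Others bid (5, 5, 5): truth gives 6; bid 7 gives 7 > 6. Violating.
Others bid (5, 5, 7): truth gives 5; bid 7 gives 6 > 5. Violating.
Others bid (5, 12, 5): truth gives 0; bid 23 gives 1 > 0. Violating.
Others bid (5, 12, 7): truth gives 0; bid 23 gives 1 > 0. Violating.
Others bid (5, 5, 12): truth gives 4; no alternative beats it.
Others bid (5, 5, 23): truth gives 0; no alternative beats it.
(Checking all 64 profiles: 8 have a profitable deviation, 56 do not.)

8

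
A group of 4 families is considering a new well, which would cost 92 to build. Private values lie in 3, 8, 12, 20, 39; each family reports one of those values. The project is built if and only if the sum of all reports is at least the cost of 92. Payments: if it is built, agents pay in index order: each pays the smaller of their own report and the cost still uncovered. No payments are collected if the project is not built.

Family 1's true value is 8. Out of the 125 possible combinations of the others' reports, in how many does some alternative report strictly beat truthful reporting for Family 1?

7

Others report (12, 39, 39): truth gives 0; report 3 gives 5 > 0. Violating.
Others report (20, 39, 39): truth gives 0; report 3 gives 5 > 0. Violating.
Others report (39, 12, 39): truth gives 0; report 3 gives 5 > 0. Violating.
Others report (39, 20, 39): truth gives 0; report 3 gives 5 > 0. Violating.
Others report (3, 3, 3): truth gives 0; no alternative beats it.
Others report (3, 3, 8): truth gives 0; no alternative beats it.
(Checking all 125 profiles: 7 have a profitable deviation, 118 do not.)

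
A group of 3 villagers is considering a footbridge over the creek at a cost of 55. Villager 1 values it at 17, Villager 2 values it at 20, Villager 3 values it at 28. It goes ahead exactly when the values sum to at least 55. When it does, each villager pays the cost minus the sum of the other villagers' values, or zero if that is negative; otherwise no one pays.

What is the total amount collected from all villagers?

Total value 65 ≥ cost 55, so it is built.
Villager 1: others sum to 48; max(0, 55 - 48) = 7.
Villager 2: others sum to 45; max(0, 55 - 45) = 10.
Villager 3: others sum to 37; max(0, 55 - 37) = 18.
Total collected = 7 + 10 + 18 = 35.

35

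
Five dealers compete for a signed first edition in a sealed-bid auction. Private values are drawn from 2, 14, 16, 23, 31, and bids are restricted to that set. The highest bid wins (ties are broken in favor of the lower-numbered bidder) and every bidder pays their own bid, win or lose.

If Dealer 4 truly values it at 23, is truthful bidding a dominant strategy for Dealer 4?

Consider the case where Dealer 1 bids 2, Dealer 2 bids 2, Dealer 3 bids 2 and Dealer 5 bids 2.
Truthful bid 23: wins, pays 23, utility 23 - 23 = 0.
Bid 14 instead: wins, pays 14, utility 23 - 14 = 9.
Since 9 > 0, bidding 14 is strictly better here, so truthful bidding is not dominant.

No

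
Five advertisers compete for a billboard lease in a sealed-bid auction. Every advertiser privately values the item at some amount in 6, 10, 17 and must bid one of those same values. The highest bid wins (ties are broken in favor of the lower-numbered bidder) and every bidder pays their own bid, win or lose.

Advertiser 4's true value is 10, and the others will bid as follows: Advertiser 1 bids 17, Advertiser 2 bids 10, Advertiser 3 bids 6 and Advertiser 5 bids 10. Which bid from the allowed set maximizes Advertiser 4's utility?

6

Bid 6: loses but pays 6, utility -6.
Bid 10: loses but pays 10, utility -10.
Bid 17: loses but pays 17, utility -17.
The best choice is 6 with utility -6.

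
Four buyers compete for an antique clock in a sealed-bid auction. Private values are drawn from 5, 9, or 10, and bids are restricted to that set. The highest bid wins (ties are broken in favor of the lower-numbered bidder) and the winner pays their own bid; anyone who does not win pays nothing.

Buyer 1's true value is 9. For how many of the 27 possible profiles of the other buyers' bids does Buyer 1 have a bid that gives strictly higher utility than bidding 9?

1

Others bid (5, 5, 5): truth gives 0; bid 5 gives 4 > 0. Violating.
Others bid (5, 5, 9): truth gives 0; no alternative beats it.
Others bid (5, 5, 10): truth gives 0; no alternative beats it.
(Checking all 27 profiles: 1 has a profitable deviation, 26 do not.)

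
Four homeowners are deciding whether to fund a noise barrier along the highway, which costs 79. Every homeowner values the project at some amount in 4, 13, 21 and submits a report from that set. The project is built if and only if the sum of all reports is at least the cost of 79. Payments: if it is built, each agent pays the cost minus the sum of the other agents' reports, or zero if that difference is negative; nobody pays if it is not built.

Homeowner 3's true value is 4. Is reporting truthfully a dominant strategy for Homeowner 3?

Check each profile of the others' reports and compare truth against every alternative report.
Others report (4, 4, 4): truth gives 0, best alternative gives 0.
Others report (4, 4, 13): truth gives 0, best alternative gives 0.
Others report (4, 4, 21): truth gives 0, best alternative gives 0.
Others report (4, 13, 4): truth gives 0, best alternative gives 0.
Others report (4, 13, 13): truth gives 0, best alternative gives 0.
Others report (4, 13, 21): truth gives 0, best alternative gives 0.
(Remaining 21 profiles checked similarly; truth is weakly best in each.)
In every case the truthful report is at least as good as any alternative, so it is a dominant strategy.

Yes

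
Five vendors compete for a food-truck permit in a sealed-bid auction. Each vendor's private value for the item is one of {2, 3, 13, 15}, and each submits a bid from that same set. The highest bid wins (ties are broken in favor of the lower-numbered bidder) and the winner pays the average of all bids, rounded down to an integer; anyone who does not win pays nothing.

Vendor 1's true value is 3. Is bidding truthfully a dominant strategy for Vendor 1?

Check each profile of the others' bids and compare truth against every alternative bid.
Others bid (2, 2, 2, 3): truth gives 1, best alternative gives 0.
Others bid (2, 2, 3, 2): truth gives 1, best alternative gives 0.
Others bid (2, 2, 3, 3): truth gives 1, best alternative gives 0.
Others bid (2, 3, 2, 2): truth gives 1, best alternative gives 0.
Others bid (2, 3, 2, 3): truth gives 1, best alternative gives 0.
Others bid (2, 3, 3, 2): truth gives 1, best alternative gives 0.
(Remaining 250 profiles checked similarly; truth is weakly best in each.)
In every case the truthful bid is at least as good as any alternative, so it is a dominant strategy.

Yes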